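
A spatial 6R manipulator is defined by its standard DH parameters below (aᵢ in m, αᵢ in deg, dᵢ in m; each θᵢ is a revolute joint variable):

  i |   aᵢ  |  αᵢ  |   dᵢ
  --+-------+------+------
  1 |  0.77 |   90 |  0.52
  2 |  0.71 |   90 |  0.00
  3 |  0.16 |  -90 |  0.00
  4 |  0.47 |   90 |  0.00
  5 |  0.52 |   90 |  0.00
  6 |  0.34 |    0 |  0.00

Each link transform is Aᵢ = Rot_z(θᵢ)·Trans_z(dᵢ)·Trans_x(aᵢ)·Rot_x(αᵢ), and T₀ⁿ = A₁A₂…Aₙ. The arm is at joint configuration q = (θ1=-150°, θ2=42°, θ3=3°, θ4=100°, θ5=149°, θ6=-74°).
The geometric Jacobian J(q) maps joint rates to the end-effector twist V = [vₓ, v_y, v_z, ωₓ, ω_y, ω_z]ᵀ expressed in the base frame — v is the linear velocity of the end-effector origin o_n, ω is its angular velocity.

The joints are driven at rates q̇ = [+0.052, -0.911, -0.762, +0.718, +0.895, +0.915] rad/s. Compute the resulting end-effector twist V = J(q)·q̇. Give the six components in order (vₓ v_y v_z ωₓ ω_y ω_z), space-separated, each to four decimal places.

o_n = [-1.2341, -0.3572, 0.7992]
J₁: ẑ×o_n = [0.3572, -1.2341, 0.0000], ω = ẑ
J2: z=[-0.5000, 0.8660, 0.0000] o=[-0.6668, -0.3850, 0.5200] → [0.2418, 0.1396, 0.4774, -0.5000, 0.8660, 0.0000]
J3: z=[-0.5795, -0.3346, -0.7431] o=[-1.1238, -0.6488, 0.9951] → [0.2823, -0.0316, -0.2059, -0.5795, -0.3346, -0.7431]
J4: z=[-0.4656, 0.8843, -0.0350] o=[-1.2308, -0.7009, 1.1020] → [-0.2558, -0.1409, -0.1571, -0.4656, 0.8843, -0.0350]
J5: z=[-0.5581, -0.2627, 0.7871] o=[-0.9080, -0.5195, 1.3914] → [0.0279, -0.5872, -0.1762, -0.5581, -0.2627, 0.7871]
J6: z=[-0.0454, 0.9568, 0.2872] o=[-1.3388, -0.4547, 1.1076] → [-0.3231, 0.0161, -0.1047, -0.0454, 0.9568, 0.2872]
V = J·q̇ = [-0.8711, -0.7793, -0.6443, 0.0217, 0.7413, 1.5603]

-0.8711 -0.7793 -0.6443 0.0217 0.7413 1.5603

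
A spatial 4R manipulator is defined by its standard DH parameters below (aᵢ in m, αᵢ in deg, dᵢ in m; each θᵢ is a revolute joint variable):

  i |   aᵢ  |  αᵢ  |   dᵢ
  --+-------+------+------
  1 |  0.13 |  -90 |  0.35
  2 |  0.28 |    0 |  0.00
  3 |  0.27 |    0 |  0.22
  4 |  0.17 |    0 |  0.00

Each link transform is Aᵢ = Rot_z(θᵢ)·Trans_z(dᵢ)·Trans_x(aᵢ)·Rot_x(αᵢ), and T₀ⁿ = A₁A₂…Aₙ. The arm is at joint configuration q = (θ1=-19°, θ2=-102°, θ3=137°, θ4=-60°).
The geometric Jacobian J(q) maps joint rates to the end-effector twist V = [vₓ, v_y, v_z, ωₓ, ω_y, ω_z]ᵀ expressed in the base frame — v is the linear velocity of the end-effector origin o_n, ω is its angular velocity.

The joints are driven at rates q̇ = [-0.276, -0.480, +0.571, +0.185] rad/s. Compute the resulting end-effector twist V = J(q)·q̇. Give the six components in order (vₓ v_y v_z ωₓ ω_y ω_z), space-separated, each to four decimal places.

o_n = [0.4943, 0.0625, 0.5409]
J₁: ẑ×o_n = [-0.0625, 0.4943, 0.0000], ω = ẑ
J2: z=[0.3256, 0.9455, 0.0000] o=[0.1229, -0.0423, 0.3500] → [0.1805, -0.0621, -0.3170, 0.3256, 0.9455, 0.0000]
J3: z=[0.3256, 0.9455, 0.0000] o=[0.0679, -0.0234, 0.6239] → [-0.0785, 0.0270, -0.3752, 0.3256, 0.9455, 0.0000]
J4: z=[0.3256, 0.9455, 0.0000] o=[0.3486, 0.1126, 0.4690] → [0.0679, -0.0234, -0.1541, 0.3256, 0.9455, 0.0000]
V = J·q̇ = [-0.1016, -0.0955, -0.0906, 0.0899, 0.2610, -0.2760]

-0.1016 -0.0955 -0.0906 0.0899 0.2610 -0.2760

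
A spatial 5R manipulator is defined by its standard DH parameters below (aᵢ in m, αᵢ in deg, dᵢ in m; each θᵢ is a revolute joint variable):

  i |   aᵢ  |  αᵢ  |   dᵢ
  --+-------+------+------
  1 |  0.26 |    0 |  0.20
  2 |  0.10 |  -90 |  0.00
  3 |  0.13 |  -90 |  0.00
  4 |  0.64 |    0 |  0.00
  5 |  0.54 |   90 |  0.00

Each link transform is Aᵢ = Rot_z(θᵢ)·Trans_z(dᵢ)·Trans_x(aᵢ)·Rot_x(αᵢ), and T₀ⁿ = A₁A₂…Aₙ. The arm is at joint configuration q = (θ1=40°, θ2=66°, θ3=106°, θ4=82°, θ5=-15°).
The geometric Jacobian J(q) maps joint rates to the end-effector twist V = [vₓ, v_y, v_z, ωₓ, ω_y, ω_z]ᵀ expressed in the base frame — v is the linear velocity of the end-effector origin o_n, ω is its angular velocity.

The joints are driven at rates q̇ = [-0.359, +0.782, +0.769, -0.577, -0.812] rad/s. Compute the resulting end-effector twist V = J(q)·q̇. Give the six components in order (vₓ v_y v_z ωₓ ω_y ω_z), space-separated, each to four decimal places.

o_n = [1.2913, 0.4610, -0.2134]
J₁: ẑ×o_n = [-0.4610, 1.2913, 0.0000], ω = ẑ
J2: z=[0.0000, 0.0000, 1.0000] o=[0.1992, 0.1671, 0.2000] → [-0.2939, 1.0921, 0.0000, 0.0000, 0.0000, 1.0000]
J3: z=[-0.9613, -0.2756, 0.0000] o=[0.1716, 0.2633, 0.2000] → [0.1140, -0.3974, 0.1185, -0.9613, -0.2756, 0.0000]
J4: z=[0.2650, -0.9240, 0.2756] o=[0.1815, 0.2288, 0.0750] → [0.2025, 0.3823, 1.0870, 0.2650, -0.9240, 0.2756]
J5: z=[0.2650, -0.9240, 0.2756] o=[0.7975, 0.3799, -0.0106] → [0.1651, 0.1899, 0.4778, 0.2650, -0.9240, 0.2756]
V = J·q̇ = [-0.2276, -0.2899, -0.9240, -1.1072, 1.0715, 0.0401]

-0.2276 -0.2899 -0.9240 -1.1072 1.0715 0.0401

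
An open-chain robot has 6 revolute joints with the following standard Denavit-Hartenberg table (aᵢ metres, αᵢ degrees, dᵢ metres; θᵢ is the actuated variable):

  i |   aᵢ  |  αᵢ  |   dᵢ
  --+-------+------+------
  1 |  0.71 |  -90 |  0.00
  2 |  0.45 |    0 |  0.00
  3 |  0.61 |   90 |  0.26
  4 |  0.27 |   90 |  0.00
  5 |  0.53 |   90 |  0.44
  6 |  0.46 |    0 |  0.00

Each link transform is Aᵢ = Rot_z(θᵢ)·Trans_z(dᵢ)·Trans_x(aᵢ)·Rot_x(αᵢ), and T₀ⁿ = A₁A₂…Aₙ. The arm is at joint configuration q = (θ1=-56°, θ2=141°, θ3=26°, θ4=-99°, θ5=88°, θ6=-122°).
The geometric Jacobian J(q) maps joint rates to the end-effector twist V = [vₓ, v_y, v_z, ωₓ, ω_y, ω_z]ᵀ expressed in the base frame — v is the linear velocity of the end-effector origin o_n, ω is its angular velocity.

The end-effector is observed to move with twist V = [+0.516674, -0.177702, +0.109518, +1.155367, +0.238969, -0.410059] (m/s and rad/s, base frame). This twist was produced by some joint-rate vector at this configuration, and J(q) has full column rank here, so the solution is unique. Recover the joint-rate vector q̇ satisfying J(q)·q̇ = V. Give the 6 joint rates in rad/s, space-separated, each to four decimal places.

-0.7690 -0.9350 0.9580 -0.2830 0.6780 -0.9750

o_n = [-0.0514, 0.0606, -0.6782]
J₁: ẑ×o_n = [-0.0606, -0.0514, 0.0000], ω = ẑ
J2: z=[0.8290, 0.5592, 0.0000] o=[0.3970, -0.5886, 0.0000] → [-0.3792, 0.5623, 0.7890, 0.8290, 0.5592, 0.0000]
J3: z=[0.8290, 0.5592, 0.0000] o=[0.2015, -0.2987, -0.2832] → [-0.2209, 0.3275, 0.4393, 0.8290, 0.5592, 0.0000]
J4: z=[0.1258, -0.1865, -0.9744] o=[0.0847, 0.3395, -0.4204] → [-0.2236, 0.1650, -0.0605, 0.1258, -0.1865, -0.9744]
J5: z=[0.6678, -0.7104, 0.2222] o=[-0.1134, 0.1562, -0.4109] → [0.2111, 0.1923, -0.0198, 0.6678, -0.7104, 0.2222]
J6: z=[-0.7375, -0.6718, 0.0692] o=[0.2335, -0.2677, -0.8286] → [-0.1237, 0.0912, -0.4336, -0.7375, -0.6718, 0.0692]
q̇ = J⁺·V = [-0.7690, -0.9350, 0.9580, -0.2830, 0.6780, -0.9750]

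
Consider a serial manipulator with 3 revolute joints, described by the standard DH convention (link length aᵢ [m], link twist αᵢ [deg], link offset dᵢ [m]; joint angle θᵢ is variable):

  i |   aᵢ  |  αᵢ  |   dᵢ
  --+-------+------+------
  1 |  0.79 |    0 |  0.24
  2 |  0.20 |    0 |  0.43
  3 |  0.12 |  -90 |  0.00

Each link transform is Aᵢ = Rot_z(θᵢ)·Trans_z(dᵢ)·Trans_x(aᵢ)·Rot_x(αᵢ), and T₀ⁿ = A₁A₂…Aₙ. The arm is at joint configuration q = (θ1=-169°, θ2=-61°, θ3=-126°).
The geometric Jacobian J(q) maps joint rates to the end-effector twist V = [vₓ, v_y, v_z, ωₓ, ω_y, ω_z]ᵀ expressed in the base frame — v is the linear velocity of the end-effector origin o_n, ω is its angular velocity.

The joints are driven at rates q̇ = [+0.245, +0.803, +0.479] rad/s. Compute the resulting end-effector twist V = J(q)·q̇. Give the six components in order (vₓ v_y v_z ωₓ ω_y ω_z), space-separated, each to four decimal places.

o_n = [-0.7843, 0.0108, 0.6700]
J₁: ẑ×o_n = [-0.0108, -0.7843, 0.0000], ω = ẑ
J2: z=[0.0000, 0.0000, 1.0000] o=[-0.7755, -0.1507, 0.2400] → [-0.1616, -0.0088, 0.0000, 0.0000, 0.0000, 1.0000]
J3: z=[0.0000, 0.0000, 1.0000] o=[-0.9040, 0.0025, 0.6700] → [-0.0084, 0.1197, 0.0000, 0.0000, 0.0000, 1.0000]
V = J·q̇ = [-0.1364, -0.1419, 0.0000, 0.0000, 0.0000, 1.5270]

-0.1364 -0.1419 0.0000 0.0000 0.0000 1.5270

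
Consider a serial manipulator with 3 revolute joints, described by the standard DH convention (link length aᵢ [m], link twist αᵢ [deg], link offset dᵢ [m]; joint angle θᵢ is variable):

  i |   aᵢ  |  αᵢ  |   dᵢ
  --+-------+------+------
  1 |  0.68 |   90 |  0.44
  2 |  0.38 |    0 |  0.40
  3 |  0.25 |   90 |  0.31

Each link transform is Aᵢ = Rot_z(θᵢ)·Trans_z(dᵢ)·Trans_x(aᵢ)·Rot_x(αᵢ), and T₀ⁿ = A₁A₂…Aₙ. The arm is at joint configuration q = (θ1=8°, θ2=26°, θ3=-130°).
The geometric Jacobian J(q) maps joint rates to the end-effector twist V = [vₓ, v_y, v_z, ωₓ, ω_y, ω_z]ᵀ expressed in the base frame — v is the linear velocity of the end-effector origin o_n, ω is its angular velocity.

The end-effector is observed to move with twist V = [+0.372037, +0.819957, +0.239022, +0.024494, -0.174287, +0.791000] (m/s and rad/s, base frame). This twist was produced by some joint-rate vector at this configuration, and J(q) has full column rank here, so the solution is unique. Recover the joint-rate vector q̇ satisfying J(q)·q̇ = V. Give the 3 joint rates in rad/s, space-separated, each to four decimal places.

o_n = [1.0505, -0.5693, 0.3640]
J₁: ẑ×o_n = [0.5693, 1.0505, -0.0000], ω = ẑ
J2: z=[0.1392, -0.9903, 0.0000] o=[0.6734, 0.0946, 0.4400] → [0.0753, 0.0106, 0.2811, 0.1392, -0.9903, 0.0000]
J3: z=[0.1392, -0.9903, 0.0000] o=[1.0673, -0.2539, 0.6066] → [0.2402, 0.0338, -0.0605, 0.1392, -0.9903, 0.0000]
q̇ = J⁺·V = [0.7910, 0.7310, -0.5550]

0.7910 0.7310 -0.5550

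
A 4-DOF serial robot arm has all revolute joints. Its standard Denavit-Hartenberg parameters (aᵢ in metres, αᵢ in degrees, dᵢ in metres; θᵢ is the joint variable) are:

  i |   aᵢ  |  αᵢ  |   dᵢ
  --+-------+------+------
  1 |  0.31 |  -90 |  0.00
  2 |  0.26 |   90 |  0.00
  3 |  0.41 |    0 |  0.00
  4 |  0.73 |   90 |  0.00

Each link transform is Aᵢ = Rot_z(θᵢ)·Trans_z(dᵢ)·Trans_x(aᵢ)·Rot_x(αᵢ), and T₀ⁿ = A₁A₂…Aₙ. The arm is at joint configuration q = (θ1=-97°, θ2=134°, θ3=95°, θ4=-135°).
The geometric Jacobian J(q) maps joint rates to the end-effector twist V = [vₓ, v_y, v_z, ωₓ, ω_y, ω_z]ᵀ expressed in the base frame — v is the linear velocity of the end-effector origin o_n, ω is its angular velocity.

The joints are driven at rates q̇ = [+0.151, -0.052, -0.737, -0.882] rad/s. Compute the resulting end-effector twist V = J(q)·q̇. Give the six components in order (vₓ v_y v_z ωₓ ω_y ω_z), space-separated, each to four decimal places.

o_n = [-0.0318, 0.2399, -0.5636]
J₁: ẑ×o_n = [-0.2399, -0.0318, 0.0000], ω = ẑ
J2: z=[0.9925, -0.1219, 0.0000] o=[-0.0378, -0.3077, 0.0000] → [0.0687, 0.5594, 0.5442, 0.9925, -0.1219, 0.0000]
J3: z=[-0.0877, -0.7140, -0.6947] o=[-0.0158, -0.1284, -0.1870] → [0.5247, -0.0219, -0.0437, -0.0877, -0.7140, -0.6947]
J4: z=[-0.0877, -0.7140, -0.6947] o=[0.3866, -0.2028, -0.1613] → [0.5948, 0.2554, -0.3375, -0.0877, -0.7140, -0.6947]
V = J·q̇ = [-0.9511, -0.2430, 0.3016, 0.0903, 1.1623, 1.2757]

-0.9511 -0.2430 0.3016 0.0903 1.1623 1.2757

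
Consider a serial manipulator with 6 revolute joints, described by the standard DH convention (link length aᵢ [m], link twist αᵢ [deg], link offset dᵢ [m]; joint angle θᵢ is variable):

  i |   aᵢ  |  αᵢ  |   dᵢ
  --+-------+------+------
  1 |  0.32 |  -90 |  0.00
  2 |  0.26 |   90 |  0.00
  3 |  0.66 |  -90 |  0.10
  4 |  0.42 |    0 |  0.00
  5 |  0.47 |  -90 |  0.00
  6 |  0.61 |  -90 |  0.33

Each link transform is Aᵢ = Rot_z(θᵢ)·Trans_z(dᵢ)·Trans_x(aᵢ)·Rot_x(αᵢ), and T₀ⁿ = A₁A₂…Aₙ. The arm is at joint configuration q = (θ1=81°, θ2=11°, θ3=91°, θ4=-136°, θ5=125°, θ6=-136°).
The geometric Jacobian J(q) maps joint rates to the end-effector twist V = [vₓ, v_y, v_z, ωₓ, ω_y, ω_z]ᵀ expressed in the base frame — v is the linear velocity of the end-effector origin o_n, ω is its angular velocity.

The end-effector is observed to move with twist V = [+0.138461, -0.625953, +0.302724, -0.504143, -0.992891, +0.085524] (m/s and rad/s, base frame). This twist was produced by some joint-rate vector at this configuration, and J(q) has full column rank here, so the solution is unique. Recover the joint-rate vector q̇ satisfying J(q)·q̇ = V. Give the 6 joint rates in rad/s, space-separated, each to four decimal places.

o_n = [-0.4126, 0.2331, 0.1052]
J₁: ẑ×o_n = [-0.2331, -0.4126, 0.0000], ω = ẑ
J2: z=[-0.9877, 0.1564, 0.0000] o=[0.0501, 0.3161, 0.0000] → [0.0164, 0.1039, 0.1543, -0.9877, 0.1564, 0.0000]
J3: z=[0.0298, 0.1885, 0.9816] o=[0.0900, 0.5681, -0.0496] → [0.3581, -0.4980, 0.0847, 0.0298, 0.1885, 0.9816]
J4: z=[-0.1363, -0.9721, 0.1908] o=[-0.5606, 0.6791, 0.0508] → [0.0322, 0.0356, 0.2046, -0.1363, -0.9721, 0.1908]
J5: z=[-0.1363, -0.9721, 0.1908] o=[-0.2527, 0.6919, 0.3361] → [0.3121, -0.0620, -0.0929, -0.1363, -0.9721, 0.1908]
J6: z=[-0.2182, -0.1584, -0.9630] o=[-0.7069, 0.7731, 0.4257] → [-0.4693, -0.3533, 0.1645, -0.2182, -0.1584, -0.9630]
q̇ = J⁺·V = [-0.1580, 0.2070, 0.8320, 0.5640, 0.5200, 0.8100]

-0.1580 0.2070 0.8320 0.5640 0.5200 0.8100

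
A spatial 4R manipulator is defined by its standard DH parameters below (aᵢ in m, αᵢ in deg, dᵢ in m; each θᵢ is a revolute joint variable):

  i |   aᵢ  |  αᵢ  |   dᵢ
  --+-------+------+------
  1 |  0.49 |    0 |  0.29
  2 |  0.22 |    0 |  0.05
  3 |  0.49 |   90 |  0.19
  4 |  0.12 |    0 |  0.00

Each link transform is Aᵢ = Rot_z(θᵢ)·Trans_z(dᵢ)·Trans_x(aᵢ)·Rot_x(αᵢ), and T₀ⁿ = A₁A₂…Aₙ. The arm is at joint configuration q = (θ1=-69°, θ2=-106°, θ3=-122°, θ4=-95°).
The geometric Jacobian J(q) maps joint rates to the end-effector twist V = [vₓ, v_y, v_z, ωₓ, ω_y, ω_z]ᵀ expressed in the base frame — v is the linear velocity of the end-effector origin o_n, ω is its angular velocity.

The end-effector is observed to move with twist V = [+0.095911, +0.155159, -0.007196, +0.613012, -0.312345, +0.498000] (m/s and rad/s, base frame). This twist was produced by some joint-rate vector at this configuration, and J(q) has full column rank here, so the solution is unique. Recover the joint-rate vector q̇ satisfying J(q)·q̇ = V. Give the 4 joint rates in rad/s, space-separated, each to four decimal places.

o_n = [0.1741, -0.0494, 0.4105]
J₁: ẑ×o_n = [0.0494, 0.1741, -0.0000], ω = ẑ
J2: z=[0.0000, 0.0000, 1.0000] o=[0.1756, -0.4575, 0.2900] → [-0.4081, -0.0015, 0.0000, 0.0000, 0.0000, 1.0000]
J3: z=[0.0000, 0.0000, 1.0000] o=[-0.0436, -0.4766, 0.3400] → [-0.4273, 0.2177, 0.0000, 0.0000, 0.0000, 1.0000]
J4: z=[0.8910, -0.4540, 0.0000] o=[0.1789, -0.0400, 0.5300] → [0.0543, 0.1065, -0.0105, 0.8910, -0.4540, 0.0000]
q̇ = J⁺·V = [0.5690, 0.0080, -0.0790, 0.6880]

0.5690 0.0080 -0.0790 0.6880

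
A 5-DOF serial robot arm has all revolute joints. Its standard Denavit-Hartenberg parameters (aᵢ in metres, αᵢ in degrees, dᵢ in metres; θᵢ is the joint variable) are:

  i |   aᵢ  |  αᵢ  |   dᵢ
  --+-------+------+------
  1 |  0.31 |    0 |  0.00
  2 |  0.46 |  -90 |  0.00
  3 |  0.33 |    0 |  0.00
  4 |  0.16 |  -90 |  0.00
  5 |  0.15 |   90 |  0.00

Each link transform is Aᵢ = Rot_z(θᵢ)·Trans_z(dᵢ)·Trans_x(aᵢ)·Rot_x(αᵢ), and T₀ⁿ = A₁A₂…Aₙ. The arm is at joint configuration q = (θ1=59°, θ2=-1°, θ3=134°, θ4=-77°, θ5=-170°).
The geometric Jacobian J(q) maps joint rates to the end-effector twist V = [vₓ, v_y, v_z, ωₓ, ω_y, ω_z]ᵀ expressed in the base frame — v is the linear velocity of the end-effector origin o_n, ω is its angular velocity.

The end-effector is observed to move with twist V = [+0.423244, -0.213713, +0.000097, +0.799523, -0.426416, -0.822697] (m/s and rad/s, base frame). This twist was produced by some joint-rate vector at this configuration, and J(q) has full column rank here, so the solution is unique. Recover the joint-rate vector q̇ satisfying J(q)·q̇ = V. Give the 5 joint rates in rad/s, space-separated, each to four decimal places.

-0.8270 -0.0360 -0.0330 -0.8710 -0.0740

o_n = [0.2634, 0.4809, -0.2477]
J₁: ẑ×o_n = [-0.4809, 0.2634, 0.0000], ω = ẑ
J2: z=[0.0000, 0.0000, 1.0000] o=[0.1597, 0.2657, 0.0000] → [-0.2152, 0.1037, 0.0000, 0.0000, 0.0000, 1.0000]
J3: z=[-0.8480, 0.5299, 0.0000] o=[0.4034, 0.6558, 0.0000] → [-0.1313, -0.2100, 0.2225, -0.8480, 0.5299, 0.0000]
J4: z=[-0.8480, 0.5299, 0.0000] o=[0.2819, 0.4614, -0.2374] → [-0.0055, -0.0087, -0.0067, -0.8480, 0.5299, 0.0000]
J5: z=[-0.4444, -0.7112, -0.5446] o=[0.3281, 0.5353, -0.3716] → [-0.1178, 0.0903, -0.0218, -0.4444, -0.7112, -0.5446]
q̇ = J⁺·V = [-0.8270, -0.0360, -0.0330, -0.8710, -0.0740]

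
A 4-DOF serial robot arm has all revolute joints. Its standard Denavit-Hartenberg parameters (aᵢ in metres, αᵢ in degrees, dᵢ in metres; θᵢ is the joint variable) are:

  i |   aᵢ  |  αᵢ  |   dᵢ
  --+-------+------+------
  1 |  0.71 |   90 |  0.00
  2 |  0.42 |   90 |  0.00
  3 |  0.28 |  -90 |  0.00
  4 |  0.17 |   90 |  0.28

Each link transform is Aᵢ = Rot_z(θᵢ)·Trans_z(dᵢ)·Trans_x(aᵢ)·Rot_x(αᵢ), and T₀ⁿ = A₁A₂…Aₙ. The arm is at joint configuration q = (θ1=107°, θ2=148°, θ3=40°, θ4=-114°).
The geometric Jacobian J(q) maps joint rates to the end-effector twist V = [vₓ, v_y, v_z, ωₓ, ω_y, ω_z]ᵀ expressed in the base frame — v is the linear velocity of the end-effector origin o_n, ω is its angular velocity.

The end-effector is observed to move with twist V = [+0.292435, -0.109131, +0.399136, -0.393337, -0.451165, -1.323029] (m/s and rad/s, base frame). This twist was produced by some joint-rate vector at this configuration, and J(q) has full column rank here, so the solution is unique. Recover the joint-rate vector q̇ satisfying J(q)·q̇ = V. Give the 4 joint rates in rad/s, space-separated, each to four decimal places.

o_n = [0.2026, 0.5344, 0.3445]
J₁: ẑ×o_n = [-0.5344, 0.2026, 0.0000], ω = ẑ
J2: z=[0.9563, 0.2924, 0.0000] o=[-0.2076, 0.6790, 0.0000] → [0.1007, -0.3294, -0.2582, 0.9563, 0.2924, 0.0000]
J3: z=[-0.1549, 0.5068, 0.8480] o=[-0.1034, 0.3384, 0.2226] → [-0.1044, 0.2785, -0.1855, -0.1549, 0.5068, 0.8480]
J4: z=[0.5732, 0.7453, -0.3406] o=[0.1219, 0.2170, 0.3362] → [0.1142, -0.0323, 0.1217, 0.5732, 0.7453, -0.3406]
q̇ = J⁺·V = [-0.4430, -0.7440, -0.9140, 0.3080]

-0.4430 -0.7440 -0.9140 0.3080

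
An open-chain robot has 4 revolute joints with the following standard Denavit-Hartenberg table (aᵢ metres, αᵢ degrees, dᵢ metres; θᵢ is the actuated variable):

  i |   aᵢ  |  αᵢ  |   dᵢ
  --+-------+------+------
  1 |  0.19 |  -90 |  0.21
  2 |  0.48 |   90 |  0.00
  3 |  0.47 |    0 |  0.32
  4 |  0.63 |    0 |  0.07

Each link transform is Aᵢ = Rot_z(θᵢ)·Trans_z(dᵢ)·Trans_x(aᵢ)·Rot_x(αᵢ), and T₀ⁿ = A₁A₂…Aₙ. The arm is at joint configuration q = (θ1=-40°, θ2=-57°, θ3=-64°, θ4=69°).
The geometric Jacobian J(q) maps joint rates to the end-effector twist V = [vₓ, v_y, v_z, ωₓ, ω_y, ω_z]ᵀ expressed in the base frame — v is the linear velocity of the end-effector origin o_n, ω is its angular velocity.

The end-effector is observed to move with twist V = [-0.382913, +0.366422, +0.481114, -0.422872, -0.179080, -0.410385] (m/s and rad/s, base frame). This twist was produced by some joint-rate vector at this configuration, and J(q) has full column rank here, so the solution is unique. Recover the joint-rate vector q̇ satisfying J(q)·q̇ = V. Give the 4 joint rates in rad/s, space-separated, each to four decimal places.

-0.5460 -0.4090 0.9420 -0.6930

o_n = [0.2068, -0.6533, 1.5241]
J₁: ẑ×o_n = [0.6533, 0.2068, -0.0000], ω = ẑ
J2: z=[0.6428, 0.7660, 0.0000] o=[0.1455, -0.1221, 0.2100] → [1.0067, -0.8447, -0.3884, 0.6428, 0.7660, 0.0000]
J3: z=[-0.6425, 0.5391, 0.5446] o=[0.3458, -0.2902, 0.6126] → [0.6892, 0.5099, 0.3082, -0.6425, 0.5391, 0.5446]
J4: z=[-0.6425, 0.5391, 0.5446] o=[-0.0453, -0.5134, 0.9596] → [0.3805, 0.5000, -0.0460, -0.6425, 0.5391, 0.5446]
q̇ = J⁺·V = [-0.5460, -0.4090, 0.9420, -0.6930]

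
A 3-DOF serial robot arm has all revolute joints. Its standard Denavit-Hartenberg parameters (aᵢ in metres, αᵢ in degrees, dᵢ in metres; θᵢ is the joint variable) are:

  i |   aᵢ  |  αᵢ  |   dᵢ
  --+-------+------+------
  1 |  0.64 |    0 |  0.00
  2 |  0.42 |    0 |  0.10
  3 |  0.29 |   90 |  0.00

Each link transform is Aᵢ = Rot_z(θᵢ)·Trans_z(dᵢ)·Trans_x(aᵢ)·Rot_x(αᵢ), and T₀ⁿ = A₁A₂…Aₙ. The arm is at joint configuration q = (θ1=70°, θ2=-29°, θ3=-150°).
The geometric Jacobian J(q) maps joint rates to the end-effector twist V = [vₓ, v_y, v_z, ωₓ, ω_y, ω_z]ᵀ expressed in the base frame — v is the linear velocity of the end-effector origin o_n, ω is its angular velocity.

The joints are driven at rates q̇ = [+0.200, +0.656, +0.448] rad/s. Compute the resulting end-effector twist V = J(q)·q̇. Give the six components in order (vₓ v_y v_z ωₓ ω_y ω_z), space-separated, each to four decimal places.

0.0014 0.1920 0.0000 0.0000 0.0000 1.3040

o_n = [0.4415, 0.6027, 0.1000]
J₁: ẑ×o_n = [-0.6027, 0.4415, 0.0000], ω = ẑ
J2: z=[0.0000, 0.0000, 1.0000] o=[0.2189, 0.6014, 0.0000] → [-0.0013, 0.2226, 0.0000, 0.0000, 0.0000, 1.0000]
J3: z=[0.0000, 0.0000, 1.0000] o=[0.5359, 0.8769, 0.1000] → [0.2742, -0.0944, 0.0000, 0.0000, 0.0000, 1.0000]
V = J·q̇ = [0.0014, 0.1920, 0.0000, 0.0000, 0.0000, 1.3040]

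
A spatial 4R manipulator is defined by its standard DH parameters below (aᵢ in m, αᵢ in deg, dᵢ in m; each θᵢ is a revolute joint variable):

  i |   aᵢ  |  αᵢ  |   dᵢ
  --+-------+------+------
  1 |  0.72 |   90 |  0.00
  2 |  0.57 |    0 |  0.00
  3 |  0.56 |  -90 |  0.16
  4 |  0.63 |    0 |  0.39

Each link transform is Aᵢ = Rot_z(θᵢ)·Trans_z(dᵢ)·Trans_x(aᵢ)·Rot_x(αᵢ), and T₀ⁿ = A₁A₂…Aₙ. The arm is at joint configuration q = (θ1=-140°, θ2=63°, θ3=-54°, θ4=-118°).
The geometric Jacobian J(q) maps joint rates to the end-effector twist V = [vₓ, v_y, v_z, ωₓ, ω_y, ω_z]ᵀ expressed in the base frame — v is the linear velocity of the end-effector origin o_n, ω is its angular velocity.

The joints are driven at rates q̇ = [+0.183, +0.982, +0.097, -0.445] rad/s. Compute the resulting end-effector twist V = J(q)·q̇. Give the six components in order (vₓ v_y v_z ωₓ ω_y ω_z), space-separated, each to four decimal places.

1.0447 0.4232 0.4312 -0.7469 0.7818 -0.2565

o_n = [-1.3634, -0.2090, 0.9344]
J₁: ẑ×o_n = [0.2090, -1.3634, 0.0000], ω = ẑ
J2: z=[-0.6428, 0.7660, 0.0000] o=[-0.5516, -0.4628, 0.0000] → [0.7158, 0.6006, 0.4587, -0.6428, 0.7660, 0.0000]
J3: z=[-0.6428, 0.7660, 0.0000] o=[-0.7498, -0.6291, 0.5079] → [0.3267, 0.2742, 0.2000, -0.6428, 0.7660, 0.0000]
J4: z=[0.1198, 0.1006, 0.9877] o=[-1.2763, -0.8621, 0.5955] → [-0.6110, -0.1266, 0.0870, 0.1198, 0.1006, 0.9877]
V = J·q̇ = [1.0447, 0.4232, 0.4312, -0.7469, 0.7818, -0.2565]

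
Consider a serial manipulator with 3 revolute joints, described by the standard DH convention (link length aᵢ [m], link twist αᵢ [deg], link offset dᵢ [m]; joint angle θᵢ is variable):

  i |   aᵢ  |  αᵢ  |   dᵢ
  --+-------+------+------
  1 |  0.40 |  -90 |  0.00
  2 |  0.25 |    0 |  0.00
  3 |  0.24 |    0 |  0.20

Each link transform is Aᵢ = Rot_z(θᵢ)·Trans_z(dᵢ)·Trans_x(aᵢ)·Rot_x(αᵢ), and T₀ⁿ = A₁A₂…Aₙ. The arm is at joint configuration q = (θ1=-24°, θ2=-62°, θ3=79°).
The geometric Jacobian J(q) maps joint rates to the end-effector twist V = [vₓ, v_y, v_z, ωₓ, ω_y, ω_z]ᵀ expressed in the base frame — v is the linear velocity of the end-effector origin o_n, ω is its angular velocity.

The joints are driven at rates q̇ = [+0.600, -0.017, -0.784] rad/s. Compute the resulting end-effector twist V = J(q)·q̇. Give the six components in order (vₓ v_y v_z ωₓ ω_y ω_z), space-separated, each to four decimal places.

o_n = [0.7637, -0.1211, 0.1506]
J₁: ẑ×o_n = [0.1211, 0.7637, -0.0000], ω = ẑ
J2: z=[0.4067, 0.9135, 0.0000] o=[0.3654, -0.1627, 0.0000] → [0.1376, -0.0612, -0.3469, 0.4067, 0.9135, 0.0000]
J3: z=[0.4067, 0.9135, 0.0000] o=[0.4726, -0.2104, 0.2207] → [-0.0641, 0.0285, -0.2295, 0.4067, 0.9135, 0.0000]
V = J·q̇ = [0.1206, 0.4369, 0.1858, -0.3258, -0.7317, 0.6000]

0.1206 0.4369 0.1858 -0.3258 -0.7317 0.6000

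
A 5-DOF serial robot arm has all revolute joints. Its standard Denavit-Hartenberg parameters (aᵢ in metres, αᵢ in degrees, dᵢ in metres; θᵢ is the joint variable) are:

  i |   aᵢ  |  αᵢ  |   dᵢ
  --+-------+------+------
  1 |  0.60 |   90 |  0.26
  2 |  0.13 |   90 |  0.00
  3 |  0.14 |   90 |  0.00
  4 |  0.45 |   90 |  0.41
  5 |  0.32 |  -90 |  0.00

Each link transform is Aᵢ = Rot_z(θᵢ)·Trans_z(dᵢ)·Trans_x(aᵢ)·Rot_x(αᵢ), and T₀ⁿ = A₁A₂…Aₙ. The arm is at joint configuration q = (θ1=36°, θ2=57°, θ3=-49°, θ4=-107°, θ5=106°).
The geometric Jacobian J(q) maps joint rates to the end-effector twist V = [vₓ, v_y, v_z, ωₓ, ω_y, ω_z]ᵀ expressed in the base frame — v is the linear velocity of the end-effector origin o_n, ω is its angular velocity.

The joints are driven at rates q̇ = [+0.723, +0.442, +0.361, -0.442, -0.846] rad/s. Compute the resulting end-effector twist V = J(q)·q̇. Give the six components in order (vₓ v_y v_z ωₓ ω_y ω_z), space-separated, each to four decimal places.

o_n = [-0.2127, 0.4593, 0.1221]
J₁: ẑ×o_n = [-0.4593, -0.2127, 0.0000], ω = ẑ
J2: z=[0.5878, -0.8090, 0.0000] o=[0.4854, 0.3527, 0.2600] → [0.1116, 0.0811, -0.5021, 0.5878, -0.8090, 0.0000]
J3: z=[0.6785, 0.4930, -0.5446] o=[0.5427, 0.3943, 0.3690] → [-0.0863, 0.5790, 0.4165, 0.6785, 0.4930, -0.5446]
J4: z=[-0.7182, 0.2892, -0.6330] o=[0.5211, 0.5092, 0.4461] → [-0.1252, 0.2318, 0.2480, -0.7182, 0.2892, -0.6330]
J5: z=[0.3462, -0.6406, -0.6854] o=[-0.0450, 0.3076, 0.3485] → [0.2490, 0.1933, -0.0549, 0.3462, -0.6406, -0.6854]
V = J·q̇ = [-0.4693, -0.1749, -0.1347, 0.5293, 0.2345, 1.3860]

-0.4693 -0.1749 -0.1347 0.5293 0.2345 1.3860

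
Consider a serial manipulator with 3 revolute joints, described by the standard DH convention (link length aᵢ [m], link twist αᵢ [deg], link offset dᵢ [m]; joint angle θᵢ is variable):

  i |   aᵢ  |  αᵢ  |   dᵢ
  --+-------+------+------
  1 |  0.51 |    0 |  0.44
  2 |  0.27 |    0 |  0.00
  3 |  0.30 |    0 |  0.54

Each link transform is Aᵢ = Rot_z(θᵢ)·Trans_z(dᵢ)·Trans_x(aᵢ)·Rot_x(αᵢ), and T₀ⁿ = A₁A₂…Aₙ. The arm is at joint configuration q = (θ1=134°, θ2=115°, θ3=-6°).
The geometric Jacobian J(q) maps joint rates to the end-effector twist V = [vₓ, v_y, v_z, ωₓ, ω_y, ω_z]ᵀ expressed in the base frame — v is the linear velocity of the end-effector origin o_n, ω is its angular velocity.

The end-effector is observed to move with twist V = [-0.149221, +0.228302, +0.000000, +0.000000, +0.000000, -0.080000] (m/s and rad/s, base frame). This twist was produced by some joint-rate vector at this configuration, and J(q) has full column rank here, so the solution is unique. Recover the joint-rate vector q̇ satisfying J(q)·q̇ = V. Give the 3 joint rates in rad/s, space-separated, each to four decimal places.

o_n = [-0.5872, -0.1525, 0.9800]
J₁: ẑ×o_n = [0.1525, -0.5872, 0.0000], ω = ẑ
J2: z=[0.0000, 0.0000, 1.0000] o=[-0.3543, 0.3669, 0.4400] → [0.5194, -0.2330, 0.0000, 0.0000, 0.0000, 1.0000]
J3: z=[0.0000, 0.0000, 1.0000] o=[-0.4510, 0.1148, 0.4400] → [0.2673, -0.1362, 0.0000, 0.0000, 0.0000, 1.0000]
q̇ = J⁺·V = [-0.3400, -0.6620, 0.9220]

-0.3400 -0.6620 0.9220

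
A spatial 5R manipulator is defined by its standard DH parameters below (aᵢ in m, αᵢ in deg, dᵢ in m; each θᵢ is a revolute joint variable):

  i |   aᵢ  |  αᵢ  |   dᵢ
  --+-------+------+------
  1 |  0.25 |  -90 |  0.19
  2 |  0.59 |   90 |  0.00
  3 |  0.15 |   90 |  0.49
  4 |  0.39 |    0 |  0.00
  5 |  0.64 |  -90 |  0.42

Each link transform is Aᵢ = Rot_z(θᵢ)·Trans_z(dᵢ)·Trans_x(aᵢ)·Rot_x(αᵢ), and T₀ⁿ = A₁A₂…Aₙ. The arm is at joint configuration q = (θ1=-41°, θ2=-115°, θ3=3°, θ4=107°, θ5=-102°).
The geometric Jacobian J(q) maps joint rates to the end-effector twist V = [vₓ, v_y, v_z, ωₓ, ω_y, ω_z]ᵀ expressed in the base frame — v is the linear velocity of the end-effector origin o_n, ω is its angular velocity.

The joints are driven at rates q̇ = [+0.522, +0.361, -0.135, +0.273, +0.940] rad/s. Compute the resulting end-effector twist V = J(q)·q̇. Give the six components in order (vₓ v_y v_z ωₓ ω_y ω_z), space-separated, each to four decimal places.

-0.5272 -0.4562 -0.0175 -0.4858 -0.7044 0.6366

o_n = [-1.1015, 0.4485, 0.9660]
J₁: ẑ×o_n = [-0.4485, -1.1015, 0.0000], ω = ẑ
J2: z=[0.6561, 0.7547, 0.0000] o=[0.1887, -0.1640, 0.1900] → [0.5856, -0.5091, 1.3756, 0.6561, 0.7547, 0.0000]
J3: z=[-0.6840, 0.5946, -0.4226] o=[0.0005, -0.0004, 0.7247] → [0.3332, 0.6307, 0.3482, -0.6840, 0.5946, -0.4226]
J4: z=[-0.6719, -0.7392, 0.0474] o=[-0.3773, 0.3384, 0.6534] → [-0.2363, 0.1756, -0.6093, -0.6719, -0.7392, 0.0474]
J5: z=[-0.6719, -0.7392, 0.0474] o=[-0.6000, 0.5241, 0.3926] → [-0.4202, 0.3614, -0.3199, -0.6719, -0.7392, 0.0474]
V = J·q̇ = [-0.5272, -0.4562, -0.0175, -0.4858, -0.7044, 0.6366]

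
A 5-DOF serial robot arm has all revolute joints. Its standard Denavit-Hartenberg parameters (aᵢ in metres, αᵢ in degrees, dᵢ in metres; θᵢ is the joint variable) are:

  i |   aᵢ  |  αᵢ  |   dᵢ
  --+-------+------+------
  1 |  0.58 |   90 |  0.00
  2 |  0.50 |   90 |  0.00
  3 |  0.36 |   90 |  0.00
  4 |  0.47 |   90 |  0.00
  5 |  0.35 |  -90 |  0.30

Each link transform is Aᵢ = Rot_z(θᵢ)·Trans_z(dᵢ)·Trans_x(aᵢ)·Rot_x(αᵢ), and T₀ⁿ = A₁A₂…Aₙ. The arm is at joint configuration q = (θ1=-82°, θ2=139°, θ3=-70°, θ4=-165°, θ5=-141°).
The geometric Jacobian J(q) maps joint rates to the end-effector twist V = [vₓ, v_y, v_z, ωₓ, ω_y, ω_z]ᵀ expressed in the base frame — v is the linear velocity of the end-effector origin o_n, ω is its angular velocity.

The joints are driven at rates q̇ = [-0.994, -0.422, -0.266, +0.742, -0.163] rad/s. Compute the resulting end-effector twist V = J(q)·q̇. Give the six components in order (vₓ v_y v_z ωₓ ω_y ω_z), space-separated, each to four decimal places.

o_n = [0.0351, -0.1762, 0.6643]
J₁: ẑ×o_n = [0.1762, 0.0351, -0.0000], ω = ẑ
J2: z=[-0.9903, -0.1392, 0.0000] o=[0.0807, -0.5744, 0.0000] → [-0.0925, 0.6578, -0.4006, -0.9903, -0.1392, 0.0000]
J3: z=[0.0913, -0.6497, 0.7547] o=[0.0282, -0.2007, 0.3280] → [-0.2369, -0.0255, 0.0067, 0.0913, -0.6497, 0.7547]
J4: z=[0.4374, -0.6547, -0.6165] o=[0.3503, -0.0616, 0.4088] → [-0.2379, 0.0825, -0.2565, 0.4374, -0.6547, -0.6165]
J5: z=[-0.1434, -0.7275, 0.6709] o=[-0.0670, -0.1580, 0.2151] → [-0.3145, 0.1329, 0.0769, -0.1434, -0.7275, 0.6709]
V = J·q̇ = [-0.1984, -0.2662, -0.0356, 0.7415, -0.1356, -1.7616]

-0.1984 -0.2662 -0.0356 0.7415 -0.1356 -1.7616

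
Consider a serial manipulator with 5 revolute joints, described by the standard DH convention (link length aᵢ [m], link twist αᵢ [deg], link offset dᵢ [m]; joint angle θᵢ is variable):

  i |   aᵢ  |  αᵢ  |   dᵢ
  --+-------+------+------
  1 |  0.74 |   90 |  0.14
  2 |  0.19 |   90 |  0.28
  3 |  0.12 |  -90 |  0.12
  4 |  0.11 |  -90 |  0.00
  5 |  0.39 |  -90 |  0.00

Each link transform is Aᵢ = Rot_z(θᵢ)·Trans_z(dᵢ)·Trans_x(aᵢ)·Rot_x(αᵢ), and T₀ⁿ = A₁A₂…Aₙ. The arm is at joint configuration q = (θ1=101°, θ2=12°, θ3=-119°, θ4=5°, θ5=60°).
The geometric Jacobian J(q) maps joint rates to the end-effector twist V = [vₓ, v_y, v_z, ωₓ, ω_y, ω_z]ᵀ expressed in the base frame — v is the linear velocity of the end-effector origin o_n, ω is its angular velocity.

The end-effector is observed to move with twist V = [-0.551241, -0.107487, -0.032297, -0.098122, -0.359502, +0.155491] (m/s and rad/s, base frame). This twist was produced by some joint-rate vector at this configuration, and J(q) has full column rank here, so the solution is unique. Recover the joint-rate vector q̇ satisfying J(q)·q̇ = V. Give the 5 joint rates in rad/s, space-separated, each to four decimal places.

o_n = [-0.0152, 0.4609, -0.0160]
J₁: ẑ×o_n = [-0.4609, -0.0152, 0.0000], ω = ẑ
J2: z=[0.9816, 0.1908, 0.0000] o=[-0.1412, 0.7264, 0.1400] → [-0.0298, 0.1531, -0.2847, 0.9816, 0.1908, 0.0000]
J3: z=[-0.0397, 0.2041, -0.9781] o=[0.0982, 0.9623, 0.1795] → [-0.5303, 0.1031, 0.0430, -0.0397, 0.2041, -0.9781]
J4: z=[-0.6391, 0.7473, 0.1818] o=[0.0013, 0.9109, 0.0500] → [0.0325, -0.0452, 0.2999, -0.6391, 0.7473, 0.1818]
J5: z=[0.1065, -0.1482, 0.9832] o=[-0.0825, 0.8396, 0.0484] → [0.3819, 0.0731, -0.0303, 0.1065, -0.1482, 0.9832]
q̇ = J⁺·V = [0.7790, -0.3500, -0.1390, -0.4890, -0.6820]

0.7790 -0.3500 -0.1390 -0.4890 -0.6820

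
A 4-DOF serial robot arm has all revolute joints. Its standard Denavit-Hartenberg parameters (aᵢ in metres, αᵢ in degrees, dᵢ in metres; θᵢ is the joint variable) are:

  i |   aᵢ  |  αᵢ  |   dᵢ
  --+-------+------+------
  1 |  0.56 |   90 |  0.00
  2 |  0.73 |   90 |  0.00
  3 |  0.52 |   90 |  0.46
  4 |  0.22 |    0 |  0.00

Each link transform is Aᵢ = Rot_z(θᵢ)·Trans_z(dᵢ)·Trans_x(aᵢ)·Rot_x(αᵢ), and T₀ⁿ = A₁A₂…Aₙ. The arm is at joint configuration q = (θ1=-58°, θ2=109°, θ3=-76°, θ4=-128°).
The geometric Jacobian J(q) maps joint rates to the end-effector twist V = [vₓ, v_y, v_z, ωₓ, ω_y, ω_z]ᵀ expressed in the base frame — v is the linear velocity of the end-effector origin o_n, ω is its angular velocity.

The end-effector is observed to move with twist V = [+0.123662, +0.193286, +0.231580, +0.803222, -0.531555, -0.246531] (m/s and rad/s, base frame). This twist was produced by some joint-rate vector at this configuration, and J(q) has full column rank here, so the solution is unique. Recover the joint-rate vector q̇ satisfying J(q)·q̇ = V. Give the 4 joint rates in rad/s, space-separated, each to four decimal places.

0.2470 -0.2120 0.6680 0.7750

o_n = [0.6148, -0.2798, 0.8715]
J₁: ẑ×o_n = [0.2798, 0.6148, -0.0000], ω = ẑ
J2: z=[-0.8480, -0.5299, 0.0000] o=[0.2968, -0.4749, 0.0000] → [-0.4618, 0.7391, 0.0031, -0.8480, -0.5299, 0.0000]
J3: z=[0.5010, -0.8018, 0.3256] o=[0.1708, -0.2734, 0.6902] → [-0.1433, 0.0537, 0.3528, 0.5010, -0.8018, 0.3256]
J4: z=[0.3726, -0.1397, -0.9174] o=[0.8075, -0.3401, 0.9589] → [0.0676, 0.2093, -0.0044, 0.3726, -0.1397, -0.9174]
q̇ = J⁺·V = [0.2470, -0.2120, 0.6680, 0.7750]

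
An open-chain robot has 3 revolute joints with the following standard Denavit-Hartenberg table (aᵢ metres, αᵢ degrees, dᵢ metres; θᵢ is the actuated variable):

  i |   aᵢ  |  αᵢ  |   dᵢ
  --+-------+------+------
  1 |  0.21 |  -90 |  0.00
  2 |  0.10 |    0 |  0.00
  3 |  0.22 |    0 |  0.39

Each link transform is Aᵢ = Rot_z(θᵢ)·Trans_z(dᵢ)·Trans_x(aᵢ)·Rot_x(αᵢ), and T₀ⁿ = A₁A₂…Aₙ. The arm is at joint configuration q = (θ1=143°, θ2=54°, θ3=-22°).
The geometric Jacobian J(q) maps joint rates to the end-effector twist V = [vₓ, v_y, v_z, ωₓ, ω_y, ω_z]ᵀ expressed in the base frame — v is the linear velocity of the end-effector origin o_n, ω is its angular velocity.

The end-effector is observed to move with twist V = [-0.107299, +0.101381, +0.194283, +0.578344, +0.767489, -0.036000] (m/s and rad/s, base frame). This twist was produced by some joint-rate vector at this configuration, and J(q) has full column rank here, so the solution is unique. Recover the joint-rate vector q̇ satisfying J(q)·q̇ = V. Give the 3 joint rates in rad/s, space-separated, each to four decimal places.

-0.0360 -0.2550 -0.7060

o_n = [-0.5984, -0.0374, -0.1975]
J₁: ẑ×o_n = [0.0374, -0.5984, 0.0000], ω = ẑ
J2: z=[-0.6018, -0.7986, 0.0000] o=[-0.1677, 0.1264, 0.0000] → [0.1577, -0.1188, -0.2453, -0.6018, -0.7986, 0.0000]
J3: z=[-0.6018, -0.7986, 0.0000] o=[-0.2147, 0.1618, -0.0809] → [0.0931, -0.0702, -0.1866, -0.6018, -0.7986, 0.0000]
q̇ = J⁺·V = [-0.0360, -0.2550, -0.7060]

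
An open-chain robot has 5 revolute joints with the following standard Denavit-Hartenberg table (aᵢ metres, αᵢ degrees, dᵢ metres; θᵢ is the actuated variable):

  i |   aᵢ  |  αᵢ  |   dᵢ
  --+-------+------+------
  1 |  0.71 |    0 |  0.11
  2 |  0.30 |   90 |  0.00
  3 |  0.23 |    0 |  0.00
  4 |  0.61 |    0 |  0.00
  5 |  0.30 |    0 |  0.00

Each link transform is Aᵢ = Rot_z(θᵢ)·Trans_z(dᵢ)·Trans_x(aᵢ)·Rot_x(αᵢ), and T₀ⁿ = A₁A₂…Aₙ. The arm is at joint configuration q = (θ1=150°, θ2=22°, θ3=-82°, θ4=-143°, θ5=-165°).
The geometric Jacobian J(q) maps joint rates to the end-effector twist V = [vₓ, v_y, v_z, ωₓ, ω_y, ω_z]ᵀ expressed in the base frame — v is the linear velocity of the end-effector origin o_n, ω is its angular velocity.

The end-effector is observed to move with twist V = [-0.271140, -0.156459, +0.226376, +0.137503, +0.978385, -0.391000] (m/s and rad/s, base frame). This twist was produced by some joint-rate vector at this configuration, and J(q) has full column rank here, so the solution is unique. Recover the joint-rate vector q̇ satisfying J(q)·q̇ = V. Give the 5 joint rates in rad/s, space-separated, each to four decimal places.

0.3880 -0.7790 0.1310 -0.0510 0.9080

o_n = [-0.7738, 0.3773, 0.1636]
J₁: ẑ×o_n = [-0.3773, -0.7738, 0.0000], ω = ẑ
J2: z=[0.0000, 0.0000, 1.0000] o=[-0.6149, 0.3550, 0.1100] → [-0.0223, -0.1589, 0.0000, 0.0000, 0.0000, 1.0000]
J3: z=[0.1392, 0.9903, 0.0000] o=[-0.9120, 0.3968, 0.1100] → [0.0531, -0.0075, -0.1395, 0.1392, 0.9903, 0.0000]
J4: z=[0.1392, 0.9903, 0.0000] o=[-0.9437, 0.4012, -0.1178] → [0.2786, -0.0392, -0.1715, 0.1392, 0.9903, 0.0000]
J5: z=[0.1392, 0.9903, 0.0000] o=[-0.5165, 0.3412, 0.3136] → [-0.1485, 0.0209, 0.2598, 0.1392, 0.9903, 0.0000]
q̇ = J⁺·V = [0.3880, -0.7790, 0.1310, -0.0510, 0.9080]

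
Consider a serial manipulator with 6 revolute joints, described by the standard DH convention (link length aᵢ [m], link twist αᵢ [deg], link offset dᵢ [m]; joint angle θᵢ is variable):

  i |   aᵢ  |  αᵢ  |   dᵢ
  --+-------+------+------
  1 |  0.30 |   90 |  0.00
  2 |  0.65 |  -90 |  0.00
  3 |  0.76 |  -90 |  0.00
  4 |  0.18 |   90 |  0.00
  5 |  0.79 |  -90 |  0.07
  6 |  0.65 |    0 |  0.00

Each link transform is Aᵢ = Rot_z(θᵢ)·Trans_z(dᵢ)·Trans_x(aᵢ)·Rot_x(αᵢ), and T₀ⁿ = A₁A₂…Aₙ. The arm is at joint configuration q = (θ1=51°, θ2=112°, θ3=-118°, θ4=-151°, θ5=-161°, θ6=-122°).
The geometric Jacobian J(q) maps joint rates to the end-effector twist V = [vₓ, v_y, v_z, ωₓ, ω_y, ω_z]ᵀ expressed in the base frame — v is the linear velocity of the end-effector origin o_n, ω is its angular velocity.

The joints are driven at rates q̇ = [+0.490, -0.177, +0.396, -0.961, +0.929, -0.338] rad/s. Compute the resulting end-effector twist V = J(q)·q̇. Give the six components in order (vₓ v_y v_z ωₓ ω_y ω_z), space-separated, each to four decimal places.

0.1652 0.2341 -0.4178 -0.2461 0.9527 0.2951

o_n = [0.9319, 0.3192, 0.4397]
J₁: ẑ×o_n = [-0.3192, 0.9319, 0.0000], ω = ẑ
J2: z=[0.7771, -0.6293, 0.0000] o=[0.1888, 0.2331, 0.0000] → [-0.2767, -0.3417, 0.5345, 0.7771, -0.6293, 0.0000]
J3: z=[-0.5835, -0.7206, -0.3746] o=[0.0356, 0.0439, 0.6027] → [0.2206, -0.4309, 0.4852, -0.5835, -0.7206, -0.3746]
J4: z=[0.1567, -0.5525, 0.8187] o=[0.6412, -0.2745, 0.2719] → [-0.5788, 0.2117, 0.2537, 0.1567, -0.5525, 0.8187]
J5: z=[0.1240, 0.8333, 0.5387] o=[0.4648, -0.2714, 0.3077] → [-0.2081, 0.2352, -0.3160, 0.1240, 0.8333, 0.5387]
J6: z=[-0.4672, 0.5280, -0.7092] o=[1.1651, -0.0838, -0.0139] → [0.5253, 0.3773, -0.0651, -0.4672, 0.5280, -0.7092]
V = J·q̇ = [0.1652, 0.2341, -0.4178, -0.2461, 0.9527, 0.2951]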